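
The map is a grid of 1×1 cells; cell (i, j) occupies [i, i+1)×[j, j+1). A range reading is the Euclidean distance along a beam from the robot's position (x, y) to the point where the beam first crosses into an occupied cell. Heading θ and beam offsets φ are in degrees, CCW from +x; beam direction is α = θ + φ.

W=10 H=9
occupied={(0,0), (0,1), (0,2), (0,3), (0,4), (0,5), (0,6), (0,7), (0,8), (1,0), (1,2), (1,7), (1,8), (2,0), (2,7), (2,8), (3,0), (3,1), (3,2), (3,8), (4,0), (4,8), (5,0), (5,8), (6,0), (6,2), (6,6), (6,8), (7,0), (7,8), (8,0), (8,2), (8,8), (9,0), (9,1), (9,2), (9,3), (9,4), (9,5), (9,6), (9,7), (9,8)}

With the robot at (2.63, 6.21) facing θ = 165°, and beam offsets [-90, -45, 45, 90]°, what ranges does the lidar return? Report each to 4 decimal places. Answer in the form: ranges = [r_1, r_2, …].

ranges = [0.8179, 0.9122, 1.8822, 3.3232]

beam 1: φ=-90°, α=75°
  direction (0.2588, 0.9659); cell (2,6); t to first gridline: x 1.4296, y 0.8179 (then +3.8637 / +1.0353)
    (2,7) via y @ 0.8179  # hit
  → r_1 = 0.8179
beam 2: φ=-45°, α=120°
  direction (-0.5000, 0.8660); cell (2,6); t to first gridline: x 1.2600, y 0.9122 (then +2.0000 / +1.1547)
    (2,7) via y @ 0.9122  # hit
  → r_2 = 0.9122
beam 3: φ=45°, α=210°
  direction (-0.8660, -0.5000); cell (2,6); t to first gridline: x 0.7275, y 0.4200 (then +1.1547 / +2.0000)
    (2,5) via y @ 0.4200
    (1,5) via x @ 0.7275
    (0,5) via x @ 1.8822  # hit
  → r_3 = 1.8822
beam 4: φ=90°, α=255°
  direction (-0.2588, -0.9659); cell (2,6); t to first gridline: x 2.4341, y 0.2174 (then +3.8637 / +1.0353)
    (2,5) via y @ 0.2174
    (2,4) via y @ 1.2527
    (2,3) via y @ 2.2880
    (1,3) via x @ 2.4341
    (1,2) via y @ 3.3232  # hit
  → r_4 = 3.3232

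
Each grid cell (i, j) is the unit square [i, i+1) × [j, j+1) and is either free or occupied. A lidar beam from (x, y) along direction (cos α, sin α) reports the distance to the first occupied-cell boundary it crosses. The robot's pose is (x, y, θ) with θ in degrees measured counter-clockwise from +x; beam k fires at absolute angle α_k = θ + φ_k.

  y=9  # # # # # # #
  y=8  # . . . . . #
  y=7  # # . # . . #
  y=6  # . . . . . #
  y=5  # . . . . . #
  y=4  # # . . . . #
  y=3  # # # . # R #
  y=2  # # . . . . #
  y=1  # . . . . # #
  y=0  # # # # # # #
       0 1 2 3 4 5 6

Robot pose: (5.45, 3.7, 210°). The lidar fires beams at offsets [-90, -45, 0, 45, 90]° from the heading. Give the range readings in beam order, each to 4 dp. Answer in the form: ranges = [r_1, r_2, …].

ranges = [3.8105, 0.4659, 0.5196, 2.7952, 1.1000]

beam 1: φ=-90°, α=120°
  d=(-0.5000,0.8660)  start (5,3)  tX=0.9000 tY=0.3464  stride 1/|dx|=2.0000 1/|dy|=1.1547
    cross y-line → (5,4), t=0.3464
    cross x-line → (4,4), t=0.9000
    cross y-line → (4,5), t=1.5011
    cross y-line → (4,6), t=2.6558
    cross x-line → (3,6), t=2.9000
    cross y-line → (3,7), t=3.8105 (wall)
  → r_1 = 3.8105
beam 2: φ=-45°, α=165°
  d=(-0.9659,0.2588)  start (5,3)  tX=0.4659 tY=1.1591  stride 1/|dx|=1.0353 1/|dy|=3.8637
    cross x-line → (4,3), t=0.4659 (wall)
  → r_2 = 0.4659
beam 3: φ=0°, α=210°
  d=(-0.8660,-0.5000)  start (5,3)  tX=0.5196 tY=1.4000  stride 1/|dx|=1.1547 1/|dy|=2.0000
    cross x-line → (4,3), t=0.5196 (wall)
  → r_3 = 0.5196
beam 4: φ=45°, α=255°
  d=(-0.2588,-0.9659)  start (5,3)  tX=1.7387 tY=0.7247  stride 1/|dx|=3.8637 1/|dy|=1.0353
    cross y-line → (5,2), t=0.7247
    cross x-line → (4,2), t=1.7387
    cross y-line → (4,1), t=1.7600
    cross y-line → (4,0), t=2.7952 (wall)
  → r_4 = 2.7952
beam 5: φ=90°, α=300°
  d=(0.5000,-0.8660)  start (5,3)  tX=1.1000 tY=0.8083  stride 1/|dx|=2.0000 1/|dy|=1.1547
    cross y-line → (5,2), t=0.8083
    cross x-line → (6,2), t=1.1000 (wall)
  → r_5 = 1.1000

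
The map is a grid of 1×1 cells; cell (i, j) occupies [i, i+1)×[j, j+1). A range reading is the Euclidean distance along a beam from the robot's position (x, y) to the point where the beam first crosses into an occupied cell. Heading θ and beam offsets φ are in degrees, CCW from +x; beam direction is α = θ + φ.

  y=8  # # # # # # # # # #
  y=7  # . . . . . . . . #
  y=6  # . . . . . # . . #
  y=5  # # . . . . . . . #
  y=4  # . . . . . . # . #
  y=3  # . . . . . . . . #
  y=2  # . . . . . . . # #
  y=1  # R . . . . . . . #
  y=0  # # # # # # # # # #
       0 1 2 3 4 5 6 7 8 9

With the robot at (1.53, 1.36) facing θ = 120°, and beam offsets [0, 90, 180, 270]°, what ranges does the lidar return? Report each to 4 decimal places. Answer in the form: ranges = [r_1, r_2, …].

ranges = [1.0600, 0.6120, 0.4157, 6.3162]

beam 1: φ=0°, α=120°
  cosα=-0.5000 sinα=0.8660 | (1,1) | tMaxX 1.0600 tMaxY 0.7390 | tΔX 2.0000 tΔY 1.1547
    t=0.7390 [y] (1,2)
    t=1.0600 [x] (0,2) — stop
  → r_1 = 1.0600
beam 2: φ=90°, α=210°
  cosα=-0.8660 sinα=-0.5000 | (1,1) | tMaxX 0.6120 tMaxY 0.7200 | tΔX 1.1547 tΔY 2.0000
    t=0.6120 [x] (0,1) — stop
  → r_2 = 0.6120
beam 3: φ=180°, α=300°
  cosα=0.5000 sinα=-0.8660 | (1,1) | tMaxX 0.9400 tMaxY 0.4157 | tΔX 2.0000 tΔY 1.1547
    t=0.4157 [y] (1,0) — stop
  → r_3 = 0.4157
beam 4: φ=270°, α=30°
  cosα=0.8660 sinα=0.5000 | (1,1) | tMaxX 0.5427 tMaxY 1.2800 | tΔX 1.1547 tΔY 2.0000
    t=0.5427 [x] (2,1)
    t=1.2800 [y] (2,2)
    t=1.6974 [x] (3,2)
    t=2.8521 [x] (4,2)
    t=3.2800 [y] (4,3)
    t=4.0068 [x] (5,3)
    t=5.1615 [x] (6,3)
    t=5.2800 [y] (6,4)
    t=6.3162 [x] (7,4) — stop
  → r_4 = 6.3162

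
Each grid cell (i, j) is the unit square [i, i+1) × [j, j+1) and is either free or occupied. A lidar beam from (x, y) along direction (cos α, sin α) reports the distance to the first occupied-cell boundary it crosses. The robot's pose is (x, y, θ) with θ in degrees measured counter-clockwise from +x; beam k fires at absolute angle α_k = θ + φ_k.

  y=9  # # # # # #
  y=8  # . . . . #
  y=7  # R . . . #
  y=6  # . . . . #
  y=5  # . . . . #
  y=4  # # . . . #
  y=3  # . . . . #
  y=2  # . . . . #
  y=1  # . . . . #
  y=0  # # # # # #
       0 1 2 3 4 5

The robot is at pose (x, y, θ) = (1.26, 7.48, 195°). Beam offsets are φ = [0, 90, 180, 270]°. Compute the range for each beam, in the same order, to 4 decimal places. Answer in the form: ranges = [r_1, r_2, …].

beam 1: φ=0°, α=195°
  direction (-0.9659, -0.2588); cell (1,7); t to first gridline: x 0.2692, y 1.8546 (then +1.0353 / +3.8637)
    (0,7) via x @ 0.2692  # hit
  → r_1 = 0.2692
beam 2: φ=90°, α=285°
  direction (0.2588, -0.9659); cell (1,7); t to first gridline: x 2.8591, y 0.4969 (then +3.8637 / +1.0353)
    (1,6) via y @ 0.4969
    (1,5) via y @ 1.5322
    (1,4) via y @ 2.5675  # hit
  → r_2 = 2.5675
beam 3: φ=180°, α=15°
  direction (0.9659, 0.2588); cell (1,7); t to first gridline: x 0.7661, y 2.0091 (then +1.0353 / +3.8637)
    (2,7) via x @ 0.7661
    (3,7) via x @ 1.8014
    (3,8) via y @ 2.0091
    (4,8) via x @ 2.8367
    (5,8) via x @ 3.8719  # hit
  → r_3 = 3.8719
beam 4: φ=270°, α=105°
  direction (-0.2588, 0.9659); cell (1,7); t to first gridline: x 1.0046, y 0.5383 (then +3.8637 / +1.0353)
    (1,8) via y @ 0.5383
    (0,8) via x @ 1.0046  # hit
  → r_4 = 1.0046

ranges = [0.2692, 2.5675, 3.8719, 1.0046]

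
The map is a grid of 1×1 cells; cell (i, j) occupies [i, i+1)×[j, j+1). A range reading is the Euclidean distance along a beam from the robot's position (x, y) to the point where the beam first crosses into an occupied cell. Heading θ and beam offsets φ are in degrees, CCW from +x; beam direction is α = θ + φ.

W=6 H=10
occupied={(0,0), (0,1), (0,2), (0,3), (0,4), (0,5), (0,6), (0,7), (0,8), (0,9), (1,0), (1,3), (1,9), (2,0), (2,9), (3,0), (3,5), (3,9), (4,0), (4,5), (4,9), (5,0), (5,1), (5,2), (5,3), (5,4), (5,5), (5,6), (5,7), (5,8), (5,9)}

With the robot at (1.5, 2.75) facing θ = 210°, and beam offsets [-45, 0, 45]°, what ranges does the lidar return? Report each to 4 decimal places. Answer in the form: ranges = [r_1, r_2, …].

ranges = [0.5176, 0.5774, 1.8117]

beam 1: φ=-45°, α=165°
  dir = (cos 165°, sin 165°) = (-0.9659, 0.2588); from cell (1,2)
  next x-line at t=0.5176, next y-line at t=0.9659; Δt_x=1.0353, Δt_y=3.8637
    x: enter (0,2) at t=0.5176 ← occupied
  → r_1 = 0.5176
beam 2: φ=0°, α=210°
  dir = (cos 210°, sin 210°) = (-0.8660, -0.5000); from cell (1,2)
  next x-line at t=0.5774, next y-line at t=1.5000; Δt_x=1.1547, Δt_y=2.0000
    x: enter (0,2) at t=0.5774 ← occupied
  → r_2 = 0.5774
beam 3: φ=45°, α=255°
  dir = (cos 255°, sin 255°) = (-0.2588, -0.9659); from cell (1,2)
  next x-line at t=1.9319, next y-line at t=0.7765; Δt_x=3.8637, Δt_y=1.0353
    y: enter (1,1) at t=0.7765
    y: enter (1,0) at t=1.8117 ← occupied
  → r_3 = 1.8117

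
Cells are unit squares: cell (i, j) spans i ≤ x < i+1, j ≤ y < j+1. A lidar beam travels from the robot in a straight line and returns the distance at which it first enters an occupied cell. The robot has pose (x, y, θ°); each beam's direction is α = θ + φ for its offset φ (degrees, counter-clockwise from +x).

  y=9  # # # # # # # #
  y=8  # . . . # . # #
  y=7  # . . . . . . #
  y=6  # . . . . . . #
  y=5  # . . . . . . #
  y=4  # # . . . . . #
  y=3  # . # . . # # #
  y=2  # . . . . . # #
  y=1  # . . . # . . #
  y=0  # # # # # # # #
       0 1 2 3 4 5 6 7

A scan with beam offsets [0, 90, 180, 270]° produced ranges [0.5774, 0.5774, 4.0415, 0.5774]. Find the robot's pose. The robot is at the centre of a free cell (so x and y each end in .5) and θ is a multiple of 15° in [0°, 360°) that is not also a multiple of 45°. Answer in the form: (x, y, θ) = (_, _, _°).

(x, y, θ) = (6.5, 1.5, 330°)

Enumerate (i+0.5, j+0.5, θ) over the 40 free cells and 16 admissible headings. For each, cast all 4 beams and compare to the given ranges.
  (3.5, 5.5, 300°): beam 1 = 5.1962 ≠ 0.5774 ✗
  (6.5, 1.5, 165°): beam 1 = 1.5529 ≠ 0.5774 ✗
  (2.5, 2.5, 195°): beam 1 = 1.5529 ≠ 0.5774 ✗
  …
  (6.5, 1.5, 330°): r_1=0.5774, r_2=0.5774, r_3=4.0415, r_4=0.5774 — all match ✓
Only this pose fits every beam.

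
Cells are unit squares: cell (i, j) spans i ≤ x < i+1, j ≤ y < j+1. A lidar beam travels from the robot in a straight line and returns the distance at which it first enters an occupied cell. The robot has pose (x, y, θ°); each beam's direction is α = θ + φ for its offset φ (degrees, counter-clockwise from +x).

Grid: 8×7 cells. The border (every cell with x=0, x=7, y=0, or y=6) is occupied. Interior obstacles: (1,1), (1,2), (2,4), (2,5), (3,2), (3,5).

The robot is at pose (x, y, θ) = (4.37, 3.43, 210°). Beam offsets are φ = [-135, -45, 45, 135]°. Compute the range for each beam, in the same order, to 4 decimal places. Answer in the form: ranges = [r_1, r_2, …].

ranges = [2.6607, 2.2023, 1.4296, 2.7228]

beam 1: φ=-135°, α=75°
  dir = (cos 75°, sin 75°) = (0.2588, 0.9659); from cell (4,3)
  next x-line at t=2.4341, next y-line at t=0.5901; Δt_x=3.8637, Δt_y=1.0353
    y: enter (4,4) at t=0.5901
    y: enter (4,5) at t=1.6254
    x: enter (5,5) at t=2.4341
    y: enter (5,6) at t=2.6607 ← occupied
  → r_1 = 2.6607
beam 2: φ=-45°, α=165°
  dir = (cos 165°, sin 165°) = (-0.9659, 0.2588); from cell (4,3)
  next x-line at t=0.3831, next y-line at t=2.2023; Δt_x=1.0353, Δt_y=3.8637
    x: enter (3,3) at t=0.3831
    x: enter (2,3) at t=1.4183
    y: enter (2,4) at t=2.2023 ← occupied
  → r_2 = 2.2023
beam 3: φ=45°, α=255°
  dir = (cos 255°, sin 255°) = (-0.2588, -0.9659); from cell (4,3)
  next x-line at t=1.4296, next y-line at t=0.4452; Δt_x=3.8637, Δt_y=1.0353
    y: enter (4,2) at t=0.4452
    x: enter (3,2) at t=1.4296 ← occupied
  → r_3 = 1.4296
beam 4: φ=135°, α=345°
  dir = (cos 345°, sin 345°) = (0.9659, -0.2588); from cell (4,3)
  next x-line at t=0.6522, next y-line at t=1.6614; Δt_x=1.0353, Δt_y=3.8637
    x: enter (5,3) at t=0.6522
    y: enter (5,2) at t=1.6614
    x: enter (6,2) at t=1.6875
    x: enter (7,2) at t=2.7228 ← occupied
  → r_4 = 2.7228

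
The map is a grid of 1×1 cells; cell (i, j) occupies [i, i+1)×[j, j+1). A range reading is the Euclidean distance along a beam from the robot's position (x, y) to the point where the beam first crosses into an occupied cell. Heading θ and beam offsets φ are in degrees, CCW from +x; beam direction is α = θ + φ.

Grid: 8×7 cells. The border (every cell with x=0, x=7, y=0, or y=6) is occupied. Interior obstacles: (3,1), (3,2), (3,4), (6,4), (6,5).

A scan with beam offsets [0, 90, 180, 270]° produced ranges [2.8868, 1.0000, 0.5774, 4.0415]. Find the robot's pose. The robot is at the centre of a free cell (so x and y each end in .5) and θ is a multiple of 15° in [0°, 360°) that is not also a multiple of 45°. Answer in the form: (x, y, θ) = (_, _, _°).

The pose lattice has 25·16 = 400 candidates. Test each by forward raycasting.
  (4.5, 3.5, 240°): beam 1 = 1.0000 ≠ 2.8868 ✗
  (1.5, 4.5, 165°): beam 1 = 0.5176 ≠ 2.8868 ✗
  (5.5, 3.5, 60°): beam 1 = 1.0000 ≠ 2.8868 ✗
  …
  (6.5, 2.5, 210°): r_1=2.8868, r_2=1.0000, r_3=0.5774, r_4=4.0415 — all match ✓
No second candidate reproduces the full scan.

(x, y, θ) = (6.5, 2.5, 210°)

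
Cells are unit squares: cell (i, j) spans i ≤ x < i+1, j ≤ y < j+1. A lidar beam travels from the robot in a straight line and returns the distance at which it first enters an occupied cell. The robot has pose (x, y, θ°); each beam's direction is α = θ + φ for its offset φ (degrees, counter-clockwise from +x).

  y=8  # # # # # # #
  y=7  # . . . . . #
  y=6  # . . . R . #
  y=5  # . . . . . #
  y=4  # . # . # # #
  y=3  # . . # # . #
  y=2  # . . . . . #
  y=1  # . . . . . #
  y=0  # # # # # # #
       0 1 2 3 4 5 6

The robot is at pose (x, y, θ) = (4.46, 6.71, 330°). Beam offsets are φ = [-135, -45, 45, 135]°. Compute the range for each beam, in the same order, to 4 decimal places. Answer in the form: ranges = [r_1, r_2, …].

ranges = [3.5821, 1.7703, 1.5943, 1.3355]

beam 1: φ=-135°, α=195°
  dir = (cos 195°, sin 195°) = (-0.9659, -0.2588); from cell (4,6)
  next x-line at t=0.4762, next y-line at t=2.7432; Δt_x=1.0353, Δt_y=3.8637
    x: enter (3,6) at t=0.4762
    x: enter (2,6) at t=1.5115
    x: enter (1,6) at t=2.5468
    y: enter (1,5) at t=2.7432
    x: enter (0,5) at t=3.5821 ← occupied
  → r_1 = 3.5821
beam 2: φ=-45°, α=285°
  dir = (cos 285°, sin 285°) = (0.2588, -0.9659); from cell (4,6)
  next x-line at t=2.0864, next y-line at t=0.7350; Δt_x=3.8637, Δt_y=1.0353
    y: enter (4,5) at t=0.7350
    y: enter (4,4) at t=1.7703 ← occupied
  → r_2 = 1.7703
beam 3: φ=45°, α=15°
  dir = (cos 15°, sin 15°) = (0.9659, 0.2588); from cell (4,6)
  next x-line at t=0.5590, next y-line at t=1.1205; Δt_x=1.0353, Δt_y=3.8637
    x: enter (5,6) at t=0.5590
    y: enter (5,7) at t=1.1205
    x: enter (6,7) at t=1.5943 ← occupied
  → r_3 = 1.5943
beam 4: φ=135°, α=105°
  dir = (cos 105°, sin 105°) = (-0.2588, 0.9659); from cell (4,6)
  next x-line at t=1.7773, next y-line at t=0.3002; Δt_x=3.8637, Δt_y=1.0353
    y: enter (4,7) at t=0.3002
    y: enter (4,8) at t=1.3355 ← occupied
  → r_4 = 1.3355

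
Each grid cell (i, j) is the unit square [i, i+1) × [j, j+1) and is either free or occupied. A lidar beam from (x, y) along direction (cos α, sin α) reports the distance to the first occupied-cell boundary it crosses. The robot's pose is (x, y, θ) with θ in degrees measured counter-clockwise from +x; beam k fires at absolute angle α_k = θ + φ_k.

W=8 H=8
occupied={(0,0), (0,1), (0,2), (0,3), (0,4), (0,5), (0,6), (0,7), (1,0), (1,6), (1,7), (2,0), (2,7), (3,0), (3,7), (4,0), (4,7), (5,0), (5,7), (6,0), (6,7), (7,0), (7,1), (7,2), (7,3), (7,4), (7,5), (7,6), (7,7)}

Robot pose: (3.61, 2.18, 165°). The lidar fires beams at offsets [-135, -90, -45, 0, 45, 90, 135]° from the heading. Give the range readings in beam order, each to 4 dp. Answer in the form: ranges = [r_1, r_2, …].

ranges = [3.9144, 4.9900, 4.4110, 2.7021, 2.3600, 1.2216, 1.3625]

beam 1: φ=-135°, α=30°
  dir = (cos 30°, sin 30°) = (0.8660, 0.5000); from cell (3,2)
  next x-line at t=0.4503, next y-line at t=1.6400; Δt_x=1.1547, Δt_y=2.0000
    x: enter (4,2) at t=0.4503
    x: enter (5,2) at t=1.6050
    y: enter (5,3) at t=1.6400
    x: enter (6,3) at t=2.7597
    y: enter (6,4) at t=3.6400
    x: enter (7,4) at t=3.9144 ← occupied
  → r_1 = 3.9144
beam 2: φ=-90°, α=75°
  dir = (cos 75°, sin 75°) = (0.2588, 0.9659); from cell (3,2)
  next x-line at t=1.5068, next y-line at t=0.8489; Δt_x=3.8637, Δt_y=1.0353
    y: enter (3,3) at t=0.8489
    x: enter (4,3) at t=1.5068
    y: enter (4,4) at t=1.8842
    y: enter (4,5) at t=2.9195
    y: enter (4,6) at t=3.9548
    y: enter (4,7) at t=4.9900 ← occupied
  → r_2 = 4.9900
beam 3: φ=-45°, α=120°
  dir = (cos 120°, sin 120°) = (-0.5000, 0.8660); from cell (3,2)
  next x-line at t=1.2200, next y-line at t=0.9469; Δt_x=2.0000, Δt_y=1.1547
    y: enter (3,3) at t=0.9469
    x: enter (2,3) at t=1.2200
    y: enter (2,4) at t=2.1016
    x: enter (1,4) at t=3.2200
    y: enter (1,5) at t=3.2563
    y: enter (1,6) at t=4.4110 ← occupied
  → r_3 = 4.4110
beam 4: φ=0°, α=165°
  dir = (cos 165°, sin 165°) = (-0.9659, 0.2588); from cell (3,2)
  next x-line at t=0.6315, next y-line at t=3.1682; Δt_x=1.0353, Δt_y=3.8637
    x: enter (2,2) at t=0.6315
    x: enter (1,2) at t=1.6668
    x: enter (0,2) at t=2.7021 ← occupied
  → r_4 = 2.7021
beam 5: φ=45°, α=210°
  dir = (cos 210°, sin 210°) = (-0.8660, -0.5000); from cell (3,2)
  next x-line at t=0.7044, next y-line at t=0.3600; Δt_x=1.1547, Δt_y=2.0000
    y: enter (3,1) at t=0.3600
    x: enter (2,1) at t=0.7044
    x: enter (1,1) at t=1.8591
    y: enter (1,0) at t=2.3600 ← occupied
  → r_5 = 2.3600
beam 6: φ=90°, α=255°
  dir = (cos 255°, sin 255°) = (-0.2588, -0.9659); from cell (3,2)
  next x-line at t=2.3569, next y-line at t=0.1863; Δt_x=3.8637, Δt_y=1.0353
    y: enter (3,1) at t=0.1863
    y: enter (3,0) at t=1.2216 ← occupied
  → r_6 = 1.2216
beam 7: φ=135°, α=300°
  dir = (cos 300°, sin 300°) = (0.5000, -0.8660); from cell (3,2)
  next x-line at t=0.7800, next y-line at t=0.2078; Δt_x=2.0000, Δt_y=1.1547
    y: enter (3,1) at t=0.2078
    x: enter (4,1) at t=0.7800
    y: enter (4,0) at t=1.3625 ← occupied
  → r_7 = 1.3625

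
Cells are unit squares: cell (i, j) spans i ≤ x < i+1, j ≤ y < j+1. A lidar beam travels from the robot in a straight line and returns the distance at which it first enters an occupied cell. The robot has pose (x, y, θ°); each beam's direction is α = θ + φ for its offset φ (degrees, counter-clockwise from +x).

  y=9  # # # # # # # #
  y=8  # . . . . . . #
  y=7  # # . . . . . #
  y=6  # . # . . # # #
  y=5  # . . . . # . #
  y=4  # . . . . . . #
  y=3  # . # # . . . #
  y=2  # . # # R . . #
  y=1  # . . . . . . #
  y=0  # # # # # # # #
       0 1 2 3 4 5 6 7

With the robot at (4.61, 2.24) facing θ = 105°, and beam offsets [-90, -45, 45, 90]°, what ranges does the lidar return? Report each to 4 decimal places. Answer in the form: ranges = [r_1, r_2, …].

beam 1: φ=-90°, α=15°
  d=(0.9659,0.2588)  start (4,2)  tX=0.4038 tY=2.9364  stride 1/|dx|=1.0353 1/|dy|=3.8637
    cross x-line → (5,2), t=0.4038
    cross x-line → (6,2), t=1.4390
    cross x-line → (7,2), t=2.4743 (wall)
  → r_1 = 2.4743
beam 2: φ=-45°, α=60°
  d=(0.5000,0.8660)  start (4,2)  tX=0.7800 tY=0.8776  stride 1/|dx|=2.0000 1/|dy|=1.1547
    cross x-line → (5,2), t=0.7800
    cross y-line → (5,3), t=0.8776
    cross y-line → (5,4), t=2.0323
    cross x-line → (6,4), t=2.7800
    cross y-line → (6,5), t=3.1870
    cross y-line → (6,6), t=4.3417 (wall)
  → r_2 = 4.3417
beam 3: φ=45°, α=150°
  d=(-0.8660,0.5000)  start (4,2)  tX=0.7044 tY=1.5200  stride 1/|dx|=1.1547 1/|dy|=2.0000
    cross x-line → (3,2), t=0.7044 (wall)
  → r_3 = 0.7044
beam 4: φ=90°, α=195°
  d=(-0.9659,-0.2588)  start (4,2)  tX=0.6315 tY=0.9273  stride 1/|dx|=1.0353 1/|dy|=3.8637
    cross x-line → (3,2), t=0.6315 (wall)
  → r_4 = 0.6315

ranges = [2.4743, 4.3417, 0.7044, 0.6315]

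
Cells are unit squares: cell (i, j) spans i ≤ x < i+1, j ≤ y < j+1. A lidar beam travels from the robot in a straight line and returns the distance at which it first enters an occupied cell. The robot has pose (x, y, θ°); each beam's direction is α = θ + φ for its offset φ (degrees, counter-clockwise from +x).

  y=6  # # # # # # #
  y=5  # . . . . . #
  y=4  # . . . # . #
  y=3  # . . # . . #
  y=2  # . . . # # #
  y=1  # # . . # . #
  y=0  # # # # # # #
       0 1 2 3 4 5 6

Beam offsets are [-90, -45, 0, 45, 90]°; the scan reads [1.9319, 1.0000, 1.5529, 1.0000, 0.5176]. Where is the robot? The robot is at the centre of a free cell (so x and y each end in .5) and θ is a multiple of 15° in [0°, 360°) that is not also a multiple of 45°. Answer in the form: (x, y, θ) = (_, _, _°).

Candidates: 19 free-cell centres × 16 headings = 304 poses. Raycast each; keep the one whose scan matches to 4 dp.
  (1.5, 2.5, 240°): beam 1 = 0.5774 ≠ 1.9319 ✗
  (5.5, 5.5, 195°): beam 1 = 0.5176 ≠ 1.9319 ✗
  (1.5, 2.5, 345°): beam 1 = 0.5176 ≠ 1.9319 ✗
  …
  (5.5, 3.5, 165°): r_1=1.9319, r_2=1.0000, r_3=1.5529, r_4=1.0000, r_5=0.5176 — all match ✓
Only this pose fits every beam.

(x, y, θ) = (5.5, 3.5, 165°)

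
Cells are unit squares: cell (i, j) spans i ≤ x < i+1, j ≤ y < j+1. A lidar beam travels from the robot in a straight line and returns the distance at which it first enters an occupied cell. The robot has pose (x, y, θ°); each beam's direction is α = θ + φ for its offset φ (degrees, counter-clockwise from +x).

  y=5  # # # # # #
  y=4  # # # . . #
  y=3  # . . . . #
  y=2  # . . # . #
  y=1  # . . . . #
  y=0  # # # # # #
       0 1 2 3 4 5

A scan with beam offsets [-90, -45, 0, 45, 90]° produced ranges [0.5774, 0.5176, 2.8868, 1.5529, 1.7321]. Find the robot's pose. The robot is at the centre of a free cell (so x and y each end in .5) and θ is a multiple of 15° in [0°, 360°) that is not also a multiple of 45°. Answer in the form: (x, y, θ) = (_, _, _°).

(x, y, θ) = (2.5, 2.5, 60°)

Enumerate (i+0.5, j+0.5, θ) over the 13 free cells and 16 admissible headings. For each, cast all 5 beams and compare to the given ranges.
  (2.5, 3.5, 285°): beam 1 = 1.5529 ≠ 0.5774 ✗
  (4.5, 2.5, 60°): beam 3 = 1.0000 ≠ 2.8868 ✗
  (2.5, 2.5, 120°): beam 2 = 1.5529 ≠ 0.5176 ✗
  (2.5, 2.5, 15°): beam 1 = 1.5529 ≠ 0.5774 ✗
  …
  (2.5, 2.5, 60°): r_1=0.5774, r_2=0.5176, r_3=2.8868, r_4=1.5529, r_5=1.7321 — all match ✓
Only this pose fits every beam.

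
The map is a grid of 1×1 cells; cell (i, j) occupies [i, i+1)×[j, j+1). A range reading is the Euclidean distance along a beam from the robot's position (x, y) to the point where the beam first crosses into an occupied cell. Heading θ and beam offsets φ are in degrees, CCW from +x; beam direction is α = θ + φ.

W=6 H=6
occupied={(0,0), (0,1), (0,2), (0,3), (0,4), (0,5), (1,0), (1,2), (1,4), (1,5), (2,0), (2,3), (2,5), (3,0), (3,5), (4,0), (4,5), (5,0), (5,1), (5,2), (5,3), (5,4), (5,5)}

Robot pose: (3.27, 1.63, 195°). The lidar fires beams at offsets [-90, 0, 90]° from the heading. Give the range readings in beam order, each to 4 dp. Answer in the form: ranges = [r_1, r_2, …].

beam 1: φ=-90°, α=105°
  direction (-0.2588, 0.9659); cell (3,1); t to first gridline: x 1.0432, y 0.3831 (then +3.8637 / +1.0353)
    (3,2) via y @ 0.3831
    (2,2) via x @ 1.0432
    (2,3) via y @ 1.4183  # hit
  → r_1 = 1.4183
beam 2: φ=0°, α=195°
  direction (-0.9659, -0.2588); cell (3,1); t to first gridline: x 0.2795, y 2.4341 (then +1.0353 / +3.8637)
    (2,1) via x @ 0.2795
    (1,1) via x @ 1.3148
    (0,1) via x @ 2.3501  # hit
  → r_2 = 2.3501
beam 3: φ=90°, α=285°
  direction (0.2588, -0.9659); cell (3,1); t to first gridline: x 2.8205, y 0.6522 (then +3.8637 / +1.0353)
    (3,0) via y @ 0.6522  # hit
  → r_3 = 0.6522

ranges = [1.4183, 2.3501, 0.6522]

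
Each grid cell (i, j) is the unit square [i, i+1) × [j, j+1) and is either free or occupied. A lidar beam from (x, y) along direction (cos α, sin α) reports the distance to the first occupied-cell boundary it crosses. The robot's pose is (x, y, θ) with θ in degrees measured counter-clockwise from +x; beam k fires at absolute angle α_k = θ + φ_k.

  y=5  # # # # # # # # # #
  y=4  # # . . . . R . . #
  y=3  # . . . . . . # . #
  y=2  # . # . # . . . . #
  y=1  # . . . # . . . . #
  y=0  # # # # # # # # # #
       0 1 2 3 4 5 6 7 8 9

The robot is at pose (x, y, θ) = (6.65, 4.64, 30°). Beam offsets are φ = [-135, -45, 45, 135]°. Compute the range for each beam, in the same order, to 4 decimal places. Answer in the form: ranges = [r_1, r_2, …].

beam 1: φ=-135°, α=255°
  direction (-0.2588, -0.9659); cell (6,4); t to first gridline: x 2.5114, y 0.6626 (then +3.8637 / +1.0353)
    (6,3) via y @ 0.6626
    (6,2) via y @ 1.6979
    (5,2) via x @ 2.5114
    (5,1) via y @ 2.7331
    (5,0) via y @ 3.7684  # hit
  → r_1 = 3.7684
beam 2: φ=-45°, α=345°
  direction (0.9659, -0.2588); cell (6,4); t to first gridline: x 0.3623, y 2.4728 (then +1.0353 / +3.8637)
    (7,4) via x @ 0.3623
    (8,4) via x @ 1.3976
    (9,4) via x @ 2.4329  # hit
  → r_2 = 2.4329
beam 3: φ=45°, α=75°
  direction (0.2588, 0.9659); cell (6,4); t to first gridline: x 1.3523, y 0.3727 (then +3.8637 / +1.0353)
    (6,5) via y @ 0.3727  # hit
  → r_3 = 0.3727
beam 4: φ=135°, α=165°
  direction (-0.9659, 0.2588); cell (6,4); t to first gridline: x 0.6729, y 1.3909 (then +1.0353 / +3.8637)
    (5,4) via x @ 0.6729
    (5,5) via y @ 1.3909  # hit
  → r_4 = 1.3909

ranges = [3.7684, 2.4329, 0.3727, 1.3909]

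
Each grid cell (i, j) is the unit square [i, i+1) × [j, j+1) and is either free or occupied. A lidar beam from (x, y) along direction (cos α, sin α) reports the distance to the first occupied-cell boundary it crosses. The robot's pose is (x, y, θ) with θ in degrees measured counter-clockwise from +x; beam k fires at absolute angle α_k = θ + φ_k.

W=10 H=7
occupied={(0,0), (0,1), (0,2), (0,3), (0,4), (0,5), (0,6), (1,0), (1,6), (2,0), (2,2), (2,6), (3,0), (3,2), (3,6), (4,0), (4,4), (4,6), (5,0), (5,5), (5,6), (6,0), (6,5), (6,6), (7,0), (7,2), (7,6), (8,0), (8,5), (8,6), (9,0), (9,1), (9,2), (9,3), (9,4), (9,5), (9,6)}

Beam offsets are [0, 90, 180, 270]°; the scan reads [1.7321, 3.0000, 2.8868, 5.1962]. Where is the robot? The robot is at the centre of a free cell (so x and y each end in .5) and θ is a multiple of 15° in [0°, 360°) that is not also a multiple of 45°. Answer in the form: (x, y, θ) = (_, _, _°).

(x, y, θ) = (5.5, 2.5, 240°)

Candidates: 33 free-cell centres × 16 headings = 528 poses. Raycast each; keep the one whose scan matches to 4 dp.
  (1.5, 2.5, 330°): beam 1 = 0.5774 ≠ 1.7321 ✗
  (2.5, 5.5, 330°): beam 2 = 0.5774 ≠ 3.0000 ✗
  (1.5, 5.5, 150°): beam 1 = 0.5774 ≠ 1.7321 ✗
  (4.5, 2.5, 330°): beam 1 = 3.0000 ≠ 1.7321 ✗
  …
  (5.5, 2.5, 240°): r_1=1.7321, r_2=3.0000, r_3=2.8868, r_4=5.1962 — all match ✓
Unique over the lattice → pose = (5.5, 2.5, 240°).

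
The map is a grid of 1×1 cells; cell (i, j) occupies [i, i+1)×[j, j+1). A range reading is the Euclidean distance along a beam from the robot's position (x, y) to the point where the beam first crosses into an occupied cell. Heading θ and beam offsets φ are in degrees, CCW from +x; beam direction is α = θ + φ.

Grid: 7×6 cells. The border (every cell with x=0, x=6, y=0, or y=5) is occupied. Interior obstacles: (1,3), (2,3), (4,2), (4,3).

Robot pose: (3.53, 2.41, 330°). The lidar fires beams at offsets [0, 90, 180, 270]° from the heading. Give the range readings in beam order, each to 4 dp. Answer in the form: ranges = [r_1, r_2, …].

beam 1: φ=0°, α=330°
  dir = (cos 330°, sin 330°) = (0.8660, -0.5000); from cell (3,2)
  next x-line at t=0.5427, next y-line at t=0.8200; Δt_x=1.1547, Δt_y=2.0000
    x: enter (4,2) at t=0.5427 ← occupied
  → r_1 = 0.5427
beam 2: φ=90°, α=60°
  dir = (cos 60°, sin 60°) = (0.5000, 0.8660); from cell (3,2)
  next x-line at t=0.9400, next y-line at t=0.6813; Δt_x=2.0000, Δt_y=1.1547
    y: enter (3,3) at t=0.6813
    x: enter (4,3) at t=0.9400 ← occupied
  → r_2 = 0.9400
beam 3: φ=180°, α=150°
  dir = (cos 150°, sin 150°) = (-0.8660, 0.5000); from cell (3,2)
  next x-line at t=0.6120, next y-line at t=1.1800; Δt_x=1.1547, Δt_y=2.0000
    x: enter (2,2) at t=0.6120
    y: enter (2,3) at t=1.1800 ← occupied
  → r_3 = 1.1800
beam 4: φ=270°, α=240°
  dir = (cos 240°, sin 240°) = (-0.5000, -0.8660); from cell (3,2)
  next x-line at t=1.0600, next y-line at t=0.4734; Δt_x=2.0000, Δt_y=1.1547
    y: enter (3,1) at t=0.4734
    x: enter (2,1) at t=1.0600
    y: enter (2,0) at t=1.6281 ← occupied
  → r_4 = 1.6281

ranges = [0.5427, 0.9400, 1.1800, 1.6281]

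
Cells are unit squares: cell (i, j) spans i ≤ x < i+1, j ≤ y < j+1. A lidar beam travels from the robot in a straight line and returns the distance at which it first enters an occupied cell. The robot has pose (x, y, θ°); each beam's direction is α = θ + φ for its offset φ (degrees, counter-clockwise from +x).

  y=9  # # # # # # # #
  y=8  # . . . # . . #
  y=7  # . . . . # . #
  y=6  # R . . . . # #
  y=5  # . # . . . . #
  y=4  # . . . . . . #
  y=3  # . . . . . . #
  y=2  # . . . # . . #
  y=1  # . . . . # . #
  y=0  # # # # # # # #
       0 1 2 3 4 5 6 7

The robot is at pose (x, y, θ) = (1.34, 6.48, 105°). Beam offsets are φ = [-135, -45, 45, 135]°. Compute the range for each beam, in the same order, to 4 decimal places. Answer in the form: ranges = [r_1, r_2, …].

beam 1: φ=-135°, α=330°
  d=(0.8660,-0.5000)  start (1,6)  tX=0.7621 tY=0.9600  stride 1/|dx|=1.1547 1/|dy|=2.0000
    cross x-line → (2,6), t=0.7621
    cross y-line → (2,5), t=0.9600 (wall)
  → r_1 = 0.9600
beam 2: φ=-45°, α=60°
  d=(0.5000,0.8660)  start (1,6)  tX=1.3200 tY=0.6004  stride 1/|dx|=2.0000 1/|dy|=1.1547
    cross y-line → (1,7), t=0.6004
    cross x-line → (2,7), t=1.3200
    cross y-line → (2,8), t=1.7551
    cross y-line → (2,9), t=2.9098 (wall)
  → r_2 = 2.9098
beam 3: φ=45°, α=150°
  d=(-0.8660,0.5000)  start (1,6)  tX=0.3926 tY=1.0400  stride 1/|dx|=1.1547 1/|dy|=2.0000
    cross x-line → (0,6), t=0.3926 (wall)
  → r_3 = 0.3926
beam 4: φ=135°, α=240°
  d=(-0.5000,-0.8660)  start (1,6)  tX=0.6800 tY=0.5543  stride 1/|dx|=2.0000 1/|dy|=1.1547
    cross y-line → (1,5), t=0.5543
    cross x-line → (0,5), t=0.6800 (wall)
  → r_4 = 0.6800

ranges = [0.9600, 2.9098, 0.3926, 0.6800]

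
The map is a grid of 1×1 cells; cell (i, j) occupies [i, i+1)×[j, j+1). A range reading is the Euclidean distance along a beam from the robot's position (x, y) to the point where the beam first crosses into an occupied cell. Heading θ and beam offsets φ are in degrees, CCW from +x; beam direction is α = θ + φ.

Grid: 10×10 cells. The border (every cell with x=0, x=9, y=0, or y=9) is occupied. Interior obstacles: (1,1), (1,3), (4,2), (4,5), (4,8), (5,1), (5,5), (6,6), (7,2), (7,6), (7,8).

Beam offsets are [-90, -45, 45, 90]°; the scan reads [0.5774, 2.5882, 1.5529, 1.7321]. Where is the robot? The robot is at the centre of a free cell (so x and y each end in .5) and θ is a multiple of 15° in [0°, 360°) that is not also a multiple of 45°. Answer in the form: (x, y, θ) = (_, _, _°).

Enumerate (i+0.5, j+0.5, θ) over the 53 free cells and 16 admissible headings. For each, cast all 4 beams and compare to the given ranges.
  (5.5, 3.5, 105°): beam 1 = 3.6235 ≠ 0.5774 ✗
  (7.5, 5.5, 150°): beam 2 = 0.5176 ≠ 2.5882 ✗
  (4.5, 6.5, 105°): beam 1 = 1.5529 ≠ 0.5774 ✗
  …
  (6.5, 7.5, 30°): r_1=0.5774, r_2=2.5882, r_3=1.5529, r_4=1.7321 — all match ✓
Unique over the lattice → pose = (6.5, 7.5, 30°).

(x, y, θ) = (6.5, 7.5, 30°)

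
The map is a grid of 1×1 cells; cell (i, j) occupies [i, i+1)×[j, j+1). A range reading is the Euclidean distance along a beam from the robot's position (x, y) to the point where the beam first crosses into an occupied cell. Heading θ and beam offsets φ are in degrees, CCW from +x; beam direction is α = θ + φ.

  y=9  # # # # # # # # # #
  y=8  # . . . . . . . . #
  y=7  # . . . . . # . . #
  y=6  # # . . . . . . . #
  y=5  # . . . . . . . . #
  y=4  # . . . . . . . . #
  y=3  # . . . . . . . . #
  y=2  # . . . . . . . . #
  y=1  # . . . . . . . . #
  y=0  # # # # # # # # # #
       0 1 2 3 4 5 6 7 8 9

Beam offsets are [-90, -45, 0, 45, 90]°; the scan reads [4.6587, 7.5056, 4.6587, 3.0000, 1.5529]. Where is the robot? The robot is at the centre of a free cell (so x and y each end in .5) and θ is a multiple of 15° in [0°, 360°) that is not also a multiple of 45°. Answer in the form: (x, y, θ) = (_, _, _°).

Candidates: 62 free-cell centres × 16 headings = 992 poses. Raycast each; keep the one whose scan matches to 4 dp.
  (7.5, 1.5, 345°): beam 1 = 0.5176 ≠ 4.6587 ✗
  (7.5, 7.5, 345°): beam 1 = 6.7293 ≠ 4.6587 ✗
  (6.5, 3.5, 300°): beam 1 = 5.0000 ≠ 4.6587 ✗
  …
  (5.5, 2.5, 165°): r_1=4.6587, r_2=7.5056, r_3=4.6587, r_4=3.0000, r_5=1.5529 — all match ✓
Unique over the lattice → pose = (5.5, 2.5, 165°).

(x, y, θ) = (5.5, 2.5, 165°)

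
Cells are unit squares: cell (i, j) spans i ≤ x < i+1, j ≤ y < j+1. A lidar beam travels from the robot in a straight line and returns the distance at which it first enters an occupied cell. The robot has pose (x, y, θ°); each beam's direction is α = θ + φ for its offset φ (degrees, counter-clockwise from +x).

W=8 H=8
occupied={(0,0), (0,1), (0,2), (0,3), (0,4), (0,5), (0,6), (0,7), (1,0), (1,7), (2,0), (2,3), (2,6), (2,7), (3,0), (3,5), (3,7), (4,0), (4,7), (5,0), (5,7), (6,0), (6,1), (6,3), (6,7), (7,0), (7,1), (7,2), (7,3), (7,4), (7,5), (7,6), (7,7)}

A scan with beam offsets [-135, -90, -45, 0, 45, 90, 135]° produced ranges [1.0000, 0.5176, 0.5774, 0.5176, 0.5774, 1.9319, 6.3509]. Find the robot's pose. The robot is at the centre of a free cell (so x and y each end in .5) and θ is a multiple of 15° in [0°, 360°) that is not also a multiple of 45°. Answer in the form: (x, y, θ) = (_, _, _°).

(x, y, θ) = (1.5, 1.5, 255°)

Enumerate (i+0.5, j+0.5, θ) over the 31 free cells and 16 admissible headings. For each, cast all 7 beams and compare to the given ranges.
  (1.5, 3.5, 150°): beam 1 = 0.5176 ≠ 1.0000 ✗
  (6.5, 2.5, 165°): beam 1 = 0.5774 ≠ 1.0000 ✗
  (2.5, 5.5, 75°): beam 1 = 5.1962 ≠ 1.0000 ✗
  …
  (1.5, 1.5, 255°): r_1=1.0000, r_2=0.5176, r_3=0.5774, r_4=0.5176, r_5=0.5774, r_6=1.9319, r_7=6.3509 — all match ✓
Only this pose fits every beam.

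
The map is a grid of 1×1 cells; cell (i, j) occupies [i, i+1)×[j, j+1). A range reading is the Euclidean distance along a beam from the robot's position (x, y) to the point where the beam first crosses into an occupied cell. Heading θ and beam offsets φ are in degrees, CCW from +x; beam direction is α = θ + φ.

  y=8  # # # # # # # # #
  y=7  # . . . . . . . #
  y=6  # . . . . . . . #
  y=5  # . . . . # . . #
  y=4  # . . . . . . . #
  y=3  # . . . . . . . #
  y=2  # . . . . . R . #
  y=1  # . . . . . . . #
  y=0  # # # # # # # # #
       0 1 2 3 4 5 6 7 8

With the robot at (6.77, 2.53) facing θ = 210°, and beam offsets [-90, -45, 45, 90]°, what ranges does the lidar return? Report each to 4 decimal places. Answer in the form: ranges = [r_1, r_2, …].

beam 1: φ=-90°, α=120°
  direction (-0.5000, 0.8660); cell (6,2); t to first gridline: x 1.5400, y 0.5427 (then +2.0000 / +1.1547)
    (6,3) via y @ 0.5427
    (5,3) via x @ 1.5400
    (5,4) via y @ 1.6974
    (5,5) via y @ 2.8521  # hit
  → r_1 = 2.8521
beam 2: φ=-45°, α=165°
  direction (-0.9659, 0.2588); cell (6,2); t to first gridline: x 0.7972, y 1.8159 (then +1.0353 / +3.8637)
    (5,2) via x @ 0.7972
    (5,3) via y @ 1.8159
    (4,3) via x @ 1.8324
    (3,3) via x @ 2.8677
    (2,3) via x @ 3.9030
    (1,3) via x @ 4.9383
    (1,4) via y @ 5.6796
    (0,4) via x @ 5.9735  # hit
  → r_2 = 5.9735
beam 3: φ=45°, α=255°
  direction (-0.2588, -0.9659); cell (6,2); t to first gridline: x 2.9751, y 0.5487 (then +3.8637 / +1.0353)
    (6,1) via y @ 0.5487
    (6,0) via y @ 1.5840  # hit
  → r_3 = 1.5840
beam 4: φ=90°, α=300°
  direction (0.5000, -0.8660); cell (6,2); t to first gridline: x 0.4600, y 0.6120 (then +2.0000 / +1.1547)
    (7,2) via x @ 0.4600
    (7,1) via y @ 0.6120
    (7,0) via y @ 1.7667  # hit
  → r_4 = 1.7667

ranges = [2.8521, 5.9735, 1.5840, 1.7667]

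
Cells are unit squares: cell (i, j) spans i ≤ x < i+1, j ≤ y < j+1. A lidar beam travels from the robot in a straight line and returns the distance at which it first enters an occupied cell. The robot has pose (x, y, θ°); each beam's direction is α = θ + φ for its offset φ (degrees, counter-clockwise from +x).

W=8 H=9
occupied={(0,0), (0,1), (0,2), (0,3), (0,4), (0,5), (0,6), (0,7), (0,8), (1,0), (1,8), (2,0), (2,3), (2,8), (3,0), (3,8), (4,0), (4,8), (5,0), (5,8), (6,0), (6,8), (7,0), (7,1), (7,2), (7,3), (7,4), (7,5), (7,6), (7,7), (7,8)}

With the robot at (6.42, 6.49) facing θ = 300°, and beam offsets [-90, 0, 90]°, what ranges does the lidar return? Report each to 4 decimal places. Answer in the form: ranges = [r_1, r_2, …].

beam 1: φ=-90°, α=210°
  direction (-0.8660, -0.5000); cell (6,6); t to first gridline: x 0.4850, y 0.9800 (then +1.1547 / +2.0000)
    (5,6) via x @ 0.4850
    (5,5) via y @ 0.9800
    (4,5) via x @ 1.6397
    (3,5) via x @ 2.7944
    (3,4) via y @ 2.9800
    (2,4) via x @ 3.9491
    (2,3) via y @ 4.9800  # hit
  → r_1 = 4.9800
beam 2: φ=0°, α=300°
  direction (0.5000, -0.8660); cell (6,6); t to first gridline: x 1.1600, y 0.5658 (then +2.0000 / +1.1547)
    (6,5) via y @ 0.5658
    (7,5) via x @ 1.1600  # hit
  → r_2 = 1.1600
beam 3: φ=90°, α=30°
  direction (0.8660, 0.5000); cell (6,6); t to first gridline: x 0.6697, y 1.0200 (then +1.1547 / +2.0000)
    (7,6) via x @ 0.6697  # hit
  → r_3 = 0.6697

ranges = [4.9800, 1.1600, 0.6697]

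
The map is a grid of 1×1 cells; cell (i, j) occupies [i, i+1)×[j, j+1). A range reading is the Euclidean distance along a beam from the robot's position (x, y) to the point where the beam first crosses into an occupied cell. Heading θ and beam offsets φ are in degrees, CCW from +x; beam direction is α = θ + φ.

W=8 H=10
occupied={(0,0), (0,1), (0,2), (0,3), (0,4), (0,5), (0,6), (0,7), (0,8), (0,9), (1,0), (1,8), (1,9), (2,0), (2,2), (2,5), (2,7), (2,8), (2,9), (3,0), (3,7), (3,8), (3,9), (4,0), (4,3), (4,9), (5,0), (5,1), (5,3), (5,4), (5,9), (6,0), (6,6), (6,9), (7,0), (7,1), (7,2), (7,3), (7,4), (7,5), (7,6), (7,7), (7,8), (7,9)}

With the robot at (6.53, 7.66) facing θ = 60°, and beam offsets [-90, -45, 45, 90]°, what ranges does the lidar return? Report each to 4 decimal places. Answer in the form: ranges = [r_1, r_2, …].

beam 1: φ=-90°, α=330°
  d=(0.8660,-0.5000)  start (6,7)  tX=0.5427 tY=1.3200  stride 1/|dx|=1.1547 1/|dy|=2.0000
    cross x-line → (7,7), t=0.5427 (wall)
  → r_1 = 0.5427
beam 2: φ=-45°, α=15°
  d=(0.9659,0.2588)  start (6,7)  tX=0.4866 tY=1.3137  stride 1/|dx|=1.0353 1/|dy|=3.8637
    cross x-line → (7,7), t=0.4866 (wall)
  → r_2 = 0.4866
beam 3: φ=45°, α=105°
  d=(-0.2588,0.9659)  start (6,7)  tX=2.0478 tY=0.3520  stride 1/|dx|=3.8637 1/|dy|=1.0353
    cross y-line → (6,8), t=0.3520
    cross y-line → (6,9), t=1.3873 (wall)
  → r_3 = 1.3873
beam 4: φ=90°, α=150°
  d=(-0.8660,0.5000)  start (6,7)  tX=0.6120 tY=0.6800  stride 1/|dx|=1.1547 1/|dy|=2.0000
    cross x-line → (5,7), t=0.6120
    cross y-line → (5,8), t=0.6800
    cross x-line → (4,8), t=1.7667
    cross y-line → (4,9), t=2.6800 (wall)
  → r_4 = 2.6800

ranges = [0.5427, 0.4866, 1.3873, 2.6800]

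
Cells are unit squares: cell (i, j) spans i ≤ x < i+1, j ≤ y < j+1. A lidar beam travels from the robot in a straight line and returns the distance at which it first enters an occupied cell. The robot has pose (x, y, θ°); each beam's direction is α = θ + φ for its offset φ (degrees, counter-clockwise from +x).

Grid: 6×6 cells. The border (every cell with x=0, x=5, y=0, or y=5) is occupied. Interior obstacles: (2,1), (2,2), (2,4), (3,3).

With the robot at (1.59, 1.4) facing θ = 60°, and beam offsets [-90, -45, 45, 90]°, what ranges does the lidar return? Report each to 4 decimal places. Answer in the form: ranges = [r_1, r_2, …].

beam 1: φ=-90°, α=330°
  d=(0.8660,-0.5000)  start (1,1)  tX=0.4734 tY=0.8000  stride 1/|dx|=1.1547 1/|dy|=2.0000
    cross x-line → (2,1), t=0.4734 (wall)
  → r_1 = 0.4734
beam 2: φ=-45°, α=15°
  d=(0.9659,0.2588)  start (1,1)  tX=0.4245 tY=2.3182  stride 1/|dx|=1.0353 1/|dy|=3.8637
    cross x-line → (2,1), t=0.4245 (wall)
  → r_2 = 0.4245
beam 3: φ=45°, α=105°
  d=(-0.2588,0.9659)  start (1,1)  tX=2.2796 tY=0.6212  stride 1/|dx|=3.8637 1/|dy|=1.0353
    cross y-line → (1,2), t=0.6212
    cross y-line → (1,3), t=1.6564
    cross x-line → (0,3), t=2.2796 (wall)
  → r_3 = 2.2796
beam 4: φ=90°, α=150°
  d=(-0.8660,0.5000)  start (1,1)  tX=0.6813 tY=1.2000  stride 1/|dx|=1.1547 1/|dy|=2.0000
    cross x-line → (0,1), t=0.6813 (wall)
  → r_4 = 0.6813

ranges = [0.4734, 0.4245, 2.2796, 0.6813]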